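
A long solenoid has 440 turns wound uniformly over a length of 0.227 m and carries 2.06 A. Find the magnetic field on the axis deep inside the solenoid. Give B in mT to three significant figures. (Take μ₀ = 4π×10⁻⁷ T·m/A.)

B ≈ 5.02 mT

Inside a long solenoid, B = μ₀nI with n = 1938 turns/m.
B = 4π×10⁻⁷ × 1938 × 2.06 = 5.02×10⁻³ T.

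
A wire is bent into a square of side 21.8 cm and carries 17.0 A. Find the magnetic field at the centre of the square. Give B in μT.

Each side is a finite straight segment at perpendicular distance d = a/(2 tan(π/4)) = 0.109 m from the centre, with end-angles ±π/4.
One side contributes B₁ = (μ₀I/4πd)·2 sin(π/4) = 2.21×10⁻⁵ T.
All 4 sides add in the same direction: B = 4 × 2.21×10⁻⁵ = 8.82×10⁻⁵ T.

B ≈ 88.2 μT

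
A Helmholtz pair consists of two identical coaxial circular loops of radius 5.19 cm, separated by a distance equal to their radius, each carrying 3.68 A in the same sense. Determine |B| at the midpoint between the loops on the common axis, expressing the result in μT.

B ≈ 63.8 μT

Each loop contributes B = μ₀IR²/[2(R²+z²)^(3/2)] on the axis, with z measured from that loop.
Loop 1 (z = 0.02595 m): B₁ = 3.19×10⁻⁵ T. Loop 2 (z = 0.02595 m): B₂ = 3.19×10⁻⁵ T.
The fields add: B = B₁ + B₂ = 6.38×10⁻⁵ T.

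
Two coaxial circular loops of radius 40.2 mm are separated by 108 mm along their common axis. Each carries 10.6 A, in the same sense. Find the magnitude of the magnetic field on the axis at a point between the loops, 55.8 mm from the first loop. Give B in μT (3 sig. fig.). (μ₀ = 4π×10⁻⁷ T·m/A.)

Each loop contributes B = μ₀IR²/[2(R²+z²)^(3/2)] on the axis, with z measured from that loop.
Loop 1 (z = 0.0558 m): B₁ = 3.31×10⁻⁵ T. Loop 2 (z = 0.0522 m): B₂ = 3.76×10⁻⁵ T.
The fields add: B = B₁ + B₂ = 7.07×10⁻⁵ T.

B ≈ 70.7 μT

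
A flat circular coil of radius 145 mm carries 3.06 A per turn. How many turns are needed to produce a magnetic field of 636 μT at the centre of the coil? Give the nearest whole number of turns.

For an N-turn coil, B = Nμ₀I/(2R). A single turn gives B₁ = 1.33×10⁻⁵ T with R = 0.145 m.
N = B/B₁ = 6.36×10⁻⁴ / 1.33×10⁻⁵ = 47.96.

N = 48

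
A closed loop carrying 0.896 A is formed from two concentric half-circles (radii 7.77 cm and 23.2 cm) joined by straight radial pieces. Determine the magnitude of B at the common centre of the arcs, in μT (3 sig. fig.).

B ≈ 2.41 μT

The radial connectors point toward the centre, so dl × r̂ = 0 and they contribute nothing.
Each semicircle gives μ₀I/(4R): inner arc 3.62×10⁻⁶ T, outer arc 1.21×10⁻⁶ T.
The two arcs carry current in opposite angular senses, so their fields oppose: B = |3.62×10⁻⁶ − 1.21×10⁻⁶| = 2.41×10⁻⁶ T.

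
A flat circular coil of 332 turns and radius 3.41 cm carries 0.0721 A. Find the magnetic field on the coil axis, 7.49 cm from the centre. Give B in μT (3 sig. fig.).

B ≈ 31.4 μT

For an N-turn flat coil, B = Nμ₀IR²/[2(R²+z²)^(3/2)] with R = 0.0341 m, z = 0.0749 m.
B = 332 × 9.45×10⁻⁸ T = 3.14×10⁻⁵ T.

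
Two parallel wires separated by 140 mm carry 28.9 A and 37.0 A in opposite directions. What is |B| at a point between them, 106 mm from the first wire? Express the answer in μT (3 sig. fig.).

Each long wire gives B = μ₀I/(2πd). Distances are d₁ = 0.106 m and d₂ = 0.034 m.
B₁ = 5.45×10⁻⁵ T, B₂ = 2.18×10⁻⁴ T.
Between antiparallel currents both contributions point the same way, so they add. B = B₁ + B₂ = 5.45×10⁻⁵ + 2.18×10⁻⁴ = 2.72×10⁻⁴ T.

B ≈ 272 μT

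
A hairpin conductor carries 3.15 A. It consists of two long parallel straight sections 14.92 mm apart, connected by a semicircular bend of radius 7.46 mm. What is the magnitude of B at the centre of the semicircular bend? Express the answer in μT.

The semicircular arc contributes B_arc = μ₀I·π/(4πR) = μ₀I/(4R) = 1.33×10⁻⁴ T.
Each semi-infinite lead is at perpendicular distance R = 0.00746 m from the centre, with the perpendicular foot at its near end, so it contributes μ₀I/(4πR); both point the same way, together 8.45×10⁻⁵ T.
Arc and leads all point the same direction: B = 1.33×10⁻⁴ + 8.45×10⁻⁵ = 2.17×10⁻⁴ T.

B ≈ 217 μT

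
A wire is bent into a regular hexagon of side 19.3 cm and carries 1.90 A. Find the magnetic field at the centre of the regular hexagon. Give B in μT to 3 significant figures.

B ≈ 6.82 μT

Each side is a finite straight segment at perpendicular distance d = a/(2 tan(π/6)) = 0.1671 m from the centre, with end-angles ±π/6.
One side contributes B₁ = (μ₀I/4πd)·2 sin(π/6) = 1.14×10⁻⁶ T.
All 6 sides add in the same direction: B = 6 × 1.14×10⁻⁶ = 6.82×10⁻⁶ T.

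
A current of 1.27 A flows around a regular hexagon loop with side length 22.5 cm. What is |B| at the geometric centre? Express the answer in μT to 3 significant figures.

B ≈ 3.91 μT

Each side is a finite straight segment at perpendicular distance d = a/(2 tan(π/6)) = 0.1949 m from the centre, with end-angles ±π/6.
One side contributes B₁ = (μ₀I/4πd)·2 sin(π/6) = 6.52×10⁻⁷ T.
All 6 sides add in the same direction: B = 6 × 6.52×10⁻⁷ = 3.91×10⁻⁶ T.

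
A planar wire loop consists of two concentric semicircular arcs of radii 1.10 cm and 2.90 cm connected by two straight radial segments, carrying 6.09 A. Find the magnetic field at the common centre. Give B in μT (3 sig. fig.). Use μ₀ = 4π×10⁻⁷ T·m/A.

B ≈ 108 μT

The radial connectors point toward the centre, so dl × r̂ = 0 and they contribute nothing.
Each semicircle gives μ₀I/(4R): inner arc 1.74×10⁻⁴ T, outer arc 6.60×10⁻⁵ T.
The two arcs carry current in opposite angular senses, so their fields oppose: B = |1.74×10⁻⁴ − 6.60×10⁻⁵| = 1.08×10⁻⁴ T.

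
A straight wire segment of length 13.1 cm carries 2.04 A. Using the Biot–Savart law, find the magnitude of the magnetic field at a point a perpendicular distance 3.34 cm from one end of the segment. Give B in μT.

For a finite straight segment, B = (μ₀I/4πd)(sinθ₁ + sinθ₂), where θ₁, θ₂ are the angles from the perpendicular to each end.
The perpendicular foot is at one end, so the two end-offsets along the wire are 0 and L = 0.131 m.
sinθ₁ = 0/√(0²+0.0334²) = 0.0000; sinθ₂ = 0.131/√(0.131²+0.0334²) = 0.9690.
B = (4π×10⁻⁷ × 2.04) / (4π × 0.0334) × (0.0000 + 0.9690) = 5.92×10⁻⁶ T.

B ≈ 5.92 μT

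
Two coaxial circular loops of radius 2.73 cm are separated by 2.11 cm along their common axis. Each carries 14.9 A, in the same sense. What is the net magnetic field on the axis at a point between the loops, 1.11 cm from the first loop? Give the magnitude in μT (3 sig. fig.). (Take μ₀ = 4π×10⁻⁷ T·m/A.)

B ≈ 557 μT

Each loop contributes B = μ₀IR²/[2(R²+z²)^(3/2)] on the axis, with z measured from that loop.
Loop 1 (z = 0.0111 m): B₁ = 2.73×10⁻⁴ T. Loop 2 (z = 0.01 m): B₂ = 2.84×10⁻⁴ T.
The fields add: B = B₁ + B₂ = 5.57×10⁻⁴ T.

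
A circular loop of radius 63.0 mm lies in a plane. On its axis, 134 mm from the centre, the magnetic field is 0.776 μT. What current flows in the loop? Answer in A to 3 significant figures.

On the axis of a loop, B = μ₀IR²/[2(R²+z²)^(3/2)], so I = 2B(R²+z²)^(3/2)/(μ₀R²).
R² + z² = 0.003969 + 0.01796 = 0.02193 m²; raised to 3/2 gives 3.25×10⁻³ m³.
I = 2 × 7.76×10⁻⁷ × 3.25×10⁻³ / (1.26×10⁻⁶ × 0.003969) = 1.01 A.

I ≈ 1.01 A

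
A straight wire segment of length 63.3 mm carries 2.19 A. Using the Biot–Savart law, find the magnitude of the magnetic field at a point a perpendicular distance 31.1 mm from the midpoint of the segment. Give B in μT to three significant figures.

B ≈ 10.0 μT

For a finite straight segment, B = (μ₀I/4πd)(sinθ₁ + sinθ₂), where θ₁, θ₂ are the angles from the perpendicular to each end.
The perpendicular from the point meets the wire at its midpoint, so each end is L/2 = 0.03165 m away along the wire.
sinθ₁ = 0.03165/√(0.03165²+0.0311²) = 0.7133; sinθ₂ = 0.03165/√(0.03165²+0.0311²) = 0.7133.
B = (4π×10⁻⁷ × 2.19) / (4π × 0.0311) × (0.7133 + 0.7133) = 1.00×10⁻⁵ T.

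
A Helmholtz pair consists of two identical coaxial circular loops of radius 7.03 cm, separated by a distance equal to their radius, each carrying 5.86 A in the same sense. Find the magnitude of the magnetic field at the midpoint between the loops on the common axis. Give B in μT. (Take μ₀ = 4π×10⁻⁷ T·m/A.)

Each loop contributes B = μ₀IR²/[2(R²+z²)^(3/2)] on the axis, with z measured from that loop.
Loop 1 (z = 0.03515 m): B₁ = 3.75×10⁻⁵ T. Loop 2 (z = 0.03515 m): B₂ = 3.75×10⁻⁵ T.
The fields add: B = B₁ + B₂ = 7.50×10⁻⁵ T.

B ≈ 75.0 μT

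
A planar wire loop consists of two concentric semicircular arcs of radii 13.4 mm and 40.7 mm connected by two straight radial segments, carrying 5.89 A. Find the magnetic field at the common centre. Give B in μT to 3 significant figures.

B ≈ 92.6 μT

The radial connectors point toward the centre, so dl × r̂ = 0 and they contribute nothing.
Each semicircle gives μ₀I/(4R): inner arc 1.38×10⁻⁴ T, outer arc 4.55×10⁻⁵ T.
The two arcs carry current in opposite angular senses, so their fields oppose: B = |1.38×10⁻⁴ − 4.55×10⁻⁵| = 9.26×10⁻⁵ T.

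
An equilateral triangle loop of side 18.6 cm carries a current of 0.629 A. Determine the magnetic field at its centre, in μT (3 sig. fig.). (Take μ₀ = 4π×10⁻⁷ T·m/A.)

Each side is a finite straight segment at perpendicular distance d = a/(2 tan(π/3)) = 0.05369 m from the centre, with end-angles ±π/3.
One side contributes B₁ = (μ₀I/4πd)·2 sin(π/3) = 2.03×10⁻⁶ T.
All 3 sides add in the same direction: B = 3 × 2.03×10⁻⁶ = 6.09×10⁻⁶ T.

B ≈ 6.09 μT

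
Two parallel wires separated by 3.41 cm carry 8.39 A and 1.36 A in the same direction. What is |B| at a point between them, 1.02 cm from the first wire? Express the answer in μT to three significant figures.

B ≈ 153 μT

Each long wire gives B = μ₀I/(2πd). Distances are d₁ = 0.0102 m and d₂ = 0.0239 m.
B₁ = 1.65×10⁻⁴ T, B₂ = 1.14×10⁻⁵ T.
Between parallel currents the two contributions point in opposite directions, so they subtract. B = |B₁ − B₂| = |1.65×10⁻⁴ − 1.14×10⁻⁵| = 1.53×10⁻⁴ T.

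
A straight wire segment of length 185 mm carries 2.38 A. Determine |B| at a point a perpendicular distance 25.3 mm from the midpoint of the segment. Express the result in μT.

For a finite straight segment, B = (μ₀I/4πd)(sinθ₁ + sinθ₂), where θ₁, θ₂ are the angles from the perpendicular to each end.
The perpendicular from the point meets the wire at its midpoint, so each end is L/2 = 0.0925 m away along the wire.
sinθ₁ = 0.0925/√(0.0925²+0.0253²) = 0.9646; sinθ₂ = 0.0925/√(0.0925²+0.0253²) = 0.9646.
B = (4π×10⁻⁷ × 2.38) / (4π × 0.0253) × (0.9646 + 0.9646) = 1.81×10⁻⁵ T.

B ≈ 18.1 μT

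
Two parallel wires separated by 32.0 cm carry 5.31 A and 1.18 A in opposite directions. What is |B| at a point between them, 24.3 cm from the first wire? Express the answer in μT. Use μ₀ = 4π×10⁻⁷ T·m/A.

B ≈ 7.44 μT

Each long wire gives B = μ₀I/(2πd). Distances are d₁ = 0.243 m and d₂ = 0.077 m.
B₁ = 4.37×10⁻⁶ T, B₂ = 3.06×10⁻⁶ T.
Between antiparallel currents both contributions point the same way, so they add. B = B₁ + B₂ = 4.37×10⁻⁶ + 3.06×10⁻⁶ = 7.44×10⁻⁶ T.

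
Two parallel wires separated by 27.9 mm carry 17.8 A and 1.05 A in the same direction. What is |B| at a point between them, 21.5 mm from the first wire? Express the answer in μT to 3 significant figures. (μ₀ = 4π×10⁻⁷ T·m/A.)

B ≈ 133 μT

Each long wire gives B = μ₀I/(2πd). Distances are d₁ = 0.0215 m and d₂ = 0.0064 m.
B₁ = 1.66×10⁻⁴ T, B₂ = 3.28×10⁻⁵ T.
Between parallel currents the two contributions point in opposite directions, so they subtract. B = |B₁ − B₂| = |1.66×10⁻⁴ − 3.28×10⁻⁵| = 1.33×10⁻⁴ T.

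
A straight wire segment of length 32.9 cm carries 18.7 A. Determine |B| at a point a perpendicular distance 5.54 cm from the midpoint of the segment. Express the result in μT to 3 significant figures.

For a finite straight segment, B = (μ₀I/4πd)(sinθ₁ + sinθ₂), where θ₁, θ₂ are the angles from the perpendicular to each end.
The perpendicular from the point meets the wire at its midpoint, so each end is L/2 = 0.1645 m away along the wire.
sinθ₁ = 0.1645/√(0.1645²+0.0554²) = 0.9477; sinθ₂ = 0.1645/√(0.1645²+0.0554²) = 0.9477.
B = (4π×10⁻⁷ × 18.7) / (4π × 0.0554) × (0.9477 + 0.9477) = 6.40×10⁻⁵ T.

B ≈ 64.0 μT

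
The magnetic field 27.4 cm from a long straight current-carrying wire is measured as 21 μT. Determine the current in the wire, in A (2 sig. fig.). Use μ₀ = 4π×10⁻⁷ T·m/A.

For a long straight wire B = μ₀I/(2πd), so I = 2πdB/μ₀.
I = 2π × 0.274 × 2.10×10⁻⁵ / (4π×10⁻⁷) = 28.8 A.

I ≈ 29 A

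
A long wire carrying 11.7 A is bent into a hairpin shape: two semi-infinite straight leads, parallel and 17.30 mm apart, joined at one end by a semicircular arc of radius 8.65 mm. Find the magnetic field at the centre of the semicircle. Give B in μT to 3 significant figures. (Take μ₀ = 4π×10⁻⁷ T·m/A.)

B ≈ 695 μT

The semicircular arc contributes B_arc = μ₀I·π/(4πR) = μ₀I/(4R) = 4.25×10⁻⁴ T.
Each semi-infinite lead is at perpendicular distance R = 0.00865 m from the centre, with the perpendicular foot at its near end, so it contributes μ₀I/(4πR); both point the same way, together 2.71×10⁻⁴ T.
Arc and leads all point the same direction: B = 4.25×10⁻⁴ + 2.71×10⁻⁴ = 6.95×10⁻⁴ T.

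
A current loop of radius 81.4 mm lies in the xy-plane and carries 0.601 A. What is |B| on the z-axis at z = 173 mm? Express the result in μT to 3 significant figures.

B ≈ 0.358 μT

On the axis of a circular loop, B = μ₀IR² / [2(R²+z²)^(3/2)].
R² + z² = (0.0814)² + (0.173)² = 0.03655 m², and (R²+z²)^(3/2) = 6.99×10⁻³ m³.
B = (4π×10⁻⁷ × 0.601 × 0.006626) / (2 × 6.99×10⁻³) = 3.58×10⁻⁷ T.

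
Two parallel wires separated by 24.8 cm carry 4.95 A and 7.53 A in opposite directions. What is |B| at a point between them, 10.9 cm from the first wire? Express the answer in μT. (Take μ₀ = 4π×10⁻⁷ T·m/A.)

B ≈ 19.9 μT

Each long wire gives B = μ₀I/(2πd). Distances are d₁ = 0.109 m and d₂ = 0.139 m.
B₁ = 9.08×10⁻⁶ T, B₂ = 1.08×10⁻⁵ T.
Between antiparallel currents both contributions point the same way, so they add. B = B₁ + B₂ = 9.08×10⁻⁶ + 1.08×10⁻⁵ = 1.99×10⁻⁵ T.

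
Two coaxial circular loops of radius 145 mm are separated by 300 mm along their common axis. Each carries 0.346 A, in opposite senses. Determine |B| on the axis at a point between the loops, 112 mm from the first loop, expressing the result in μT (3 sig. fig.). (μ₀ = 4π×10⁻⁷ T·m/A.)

Each loop contributes B = μ₀IR²/[2(R²+z²)^(3/2)] on the axis, with z measured from that loop.
Loop 1 (z = 0.112 m): B₁ = 7.43×10⁻⁷ T. Loop 2 (z = 0.188 m): B₂ = 3.42×10⁻⁷ T.
The fields oppose: B = |B₁ − B₂| = 4.02×10⁻⁷ T.

B ≈ 0.402 μT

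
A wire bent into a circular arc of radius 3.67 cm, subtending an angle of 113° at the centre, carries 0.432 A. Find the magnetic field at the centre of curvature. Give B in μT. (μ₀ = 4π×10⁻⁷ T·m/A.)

B ≈ 2.32 μT

The Biot–Savart field of a circular arc at its centre is B = μ₀Iφ/(4πR), with φ = 1.972 rad.
B = (4π×10⁻⁷ × 0.432 × 1.972) / (4π × 0.0367) = 2.32×10⁻⁶ T.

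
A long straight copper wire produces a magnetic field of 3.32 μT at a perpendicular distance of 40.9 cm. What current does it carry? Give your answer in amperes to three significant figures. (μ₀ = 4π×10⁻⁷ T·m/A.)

I ≈ 6.79 A

For a long straight wire B = μ₀I/(2πd), so I = 2πdB/μ₀.
I = 2π × 0.409 × 3.32×10⁻⁶ / (4π×10⁻⁷) = 6.79 A.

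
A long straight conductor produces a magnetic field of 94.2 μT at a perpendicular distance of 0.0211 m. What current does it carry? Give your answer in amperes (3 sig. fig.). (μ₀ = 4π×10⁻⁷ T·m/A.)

I ≈ 9.94 A

For a long straight wire B = μ₀I/(2πd), so I = 2πdB/μ₀.
I = 2π × 0.0211 × 9.42×10⁻⁵ / (4π×10⁻⁷) = 9.94 A.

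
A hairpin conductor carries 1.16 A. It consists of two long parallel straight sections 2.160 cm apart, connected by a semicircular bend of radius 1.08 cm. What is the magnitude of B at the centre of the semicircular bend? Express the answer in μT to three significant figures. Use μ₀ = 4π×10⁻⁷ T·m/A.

The semicircular arc contributes B_arc = μ₀I·π/(4πR) = μ₀I/(4R) = 3.37×10⁻⁵ T.
Each semi-infinite lead is at perpendicular distance R = 0.0108 m from the centre, with the perpendicular foot at its near end, so it contributes μ₀I/(4πR); both point the same way, together 2.15×10⁻⁵ T.
Arc and leads all point the same direction: B = 3.37×10⁻⁵ + 2.15×10⁻⁵ = 5.52×10⁻⁵ T.

B ≈ 55.2 μT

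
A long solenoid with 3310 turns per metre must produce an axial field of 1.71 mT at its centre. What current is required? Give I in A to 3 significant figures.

Inside a long solenoid B = μ₀nI with n = 3310 m⁻¹, so I = B/(μ₀n).
I = 1.71×10⁻³ / (4π×10⁻⁷ × 3310) = 0.411 A.

I ≈ 0.411 A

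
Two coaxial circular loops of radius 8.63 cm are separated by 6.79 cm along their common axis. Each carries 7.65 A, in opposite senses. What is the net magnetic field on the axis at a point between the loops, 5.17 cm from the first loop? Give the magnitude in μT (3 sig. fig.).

Each loop contributes B = μ₀IR²/[2(R²+z²)^(3/2)] on the axis, with z measured from that loop.
Loop 1 (z = 0.0517 m): B₁ = 3.52×10⁻⁵ T. Loop 2 (z = 0.0162 m): B₂ = 5.29×10⁻⁵ T.
The fields oppose: B = |B₁ − B₂| = 1.77×10⁻⁵ T.

B ≈ 17.7 μT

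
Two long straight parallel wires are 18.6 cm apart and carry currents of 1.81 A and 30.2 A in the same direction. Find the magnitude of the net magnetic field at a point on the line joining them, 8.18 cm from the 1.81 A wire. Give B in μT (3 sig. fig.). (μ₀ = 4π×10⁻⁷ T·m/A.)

Each long wire gives B = μ₀I/(2πd). Distances are d₁ = 0.0818 m and d₂ = 0.1042 m.
B₁ = 4.43×10⁻⁶ T, B₂ = 5.80×10⁻⁵ T.
Between parallel currents the two contributions point in opposite directions, so they subtract. B = |B₁ − B₂| = |4.43×10⁻⁶ − 5.80×10⁻⁵| = 5.35×10⁻⁵ T.

B ≈ 53.5 μT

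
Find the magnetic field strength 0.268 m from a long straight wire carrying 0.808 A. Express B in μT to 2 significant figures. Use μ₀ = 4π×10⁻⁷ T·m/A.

For an infinitely long straight wire, B = μ₀I/(2πd).
B = (4π×10⁻⁷ × 0.808) / (2π × 0.268) = 6.03×10⁻⁷ T.

B ≈ 0.60 μT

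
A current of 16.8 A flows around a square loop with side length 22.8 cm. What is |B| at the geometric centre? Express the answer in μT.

B ≈ 83.4 μT

Each side is a finite straight segment at perpendicular distance d = a/(2 tan(π/4)) = 0.114 m from the centre, with end-angles ±π/4.
One side contributes B₁ = (μ₀I/4πd)·2 sin(π/4) = 2.08×10⁻⁵ T.
All 4 sides add in the same direction: B = 4 × 2.08×10⁻⁵ = 8.34×10⁻⁵ T.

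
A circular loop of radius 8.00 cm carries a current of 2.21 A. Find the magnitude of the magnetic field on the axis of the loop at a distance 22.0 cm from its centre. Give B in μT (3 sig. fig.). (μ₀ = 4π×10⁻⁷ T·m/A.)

B ≈ 0.693 μT

On the axis of a circular loop, B = μ₀IR² / [2(R²+z²)^(3/2)].
R² + z² = (0.08)² + (0.22)² = 0.0548 m², and (R²+z²)^(3/2) = 1.28×10⁻² m³.
B = (4π×10⁻⁷ × 2.21 × 0.0064) / (2 × 1.28×10⁻²) = 6.93×10⁻⁷ T.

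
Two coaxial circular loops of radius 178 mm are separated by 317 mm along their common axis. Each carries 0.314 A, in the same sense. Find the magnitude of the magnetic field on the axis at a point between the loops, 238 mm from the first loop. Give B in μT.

Each loop contributes B = μ₀IR²/[2(R²+z²)^(3/2)] on the axis, with z measured from that loop.
Loop 1 (z = 0.238 m): B₁ = 2.38×10⁻⁷ T. Loop 2 (z = 0.079 m): B₂ = 8.46×10⁻⁷ T.
The fields add: B = B₁ + B₂ = 1.08×10⁻⁶ T.

B ≈ 1.08 μT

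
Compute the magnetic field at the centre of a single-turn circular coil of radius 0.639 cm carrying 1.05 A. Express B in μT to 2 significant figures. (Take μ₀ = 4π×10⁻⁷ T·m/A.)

At the centre of a circular loop the Biot–Savart law gives B = μ₀I/(2R).
B = (4π×10⁻⁷ × 1.05) / (2 × 0.00639) = 1.03×10⁻⁴ T.

B ≈ 100 μT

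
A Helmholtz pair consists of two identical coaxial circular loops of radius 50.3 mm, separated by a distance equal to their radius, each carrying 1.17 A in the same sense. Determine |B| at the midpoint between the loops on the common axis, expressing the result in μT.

Each loop contributes B = μ₀IR²/[2(R²+z²)^(3/2)] on the axis, with z measured from that loop.
Loop 1 (z = 0.02515 m): B₁ = 1.05×10⁻⁵ T. Loop 2 (z = 0.02515 m): B₂ = 1.05×10⁻⁵ T.
The fields add: B = B₁ + B₂ = 2.09×10⁻⁵ T.

B ≈ 20.9 μT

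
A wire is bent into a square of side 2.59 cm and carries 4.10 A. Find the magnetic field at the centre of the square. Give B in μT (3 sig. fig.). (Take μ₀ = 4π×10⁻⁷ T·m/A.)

Each side is a finite straight segment at perpendicular distance d = a/(2 tan(π/4)) = 0.01295 m from the centre, with end-angles ±π/4.
One side contributes B₁ = (μ₀I/4πd)·2 sin(π/4) = 4.48×10⁻⁵ T.
All 4 sides add in the same direction: B = 4 × 4.48×10⁻⁵ = 1.79×10⁻⁴ T.

B ≈ 179 μT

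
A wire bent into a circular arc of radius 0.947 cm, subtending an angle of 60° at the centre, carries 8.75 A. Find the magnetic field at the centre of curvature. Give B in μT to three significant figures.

The Biot–Savart field of a circular arc at its centre is B = μ₀Iφ/(4πR), with φ = 1.047 rad.
B = (4π×10⁻⁷ × 8.75 × 1.047) / (4π × 0.00947) = 9.68×10⁻⁵ T.

B ≈ 96.8 μT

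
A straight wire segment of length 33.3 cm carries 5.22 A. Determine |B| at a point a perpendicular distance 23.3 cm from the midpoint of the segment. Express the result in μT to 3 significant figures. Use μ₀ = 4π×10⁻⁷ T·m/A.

For a finite straight segment, B = (μ₀I/4πd)(sinθ₁ + sinθ₂), where θ₁, θ₂ are the angles from the perpendicular to each end.
The perpendicular from the point meets the wire at its midpoint, so each end is L/2 = 0.1665 m away along the wire.
sinθ₁ = 0.1665/√(0.1665²+0.233²) = 0.5814; sinθ₂ = 0.1665/√(0.1665²+0.233²) = 0.5814.
B = (4π×10⁻⁷ × 5.22) / (4π × 0.233) × (0.5814 + 0.5814) = 2.61×10⁻⁶ T.

B ≈ 2.61 μT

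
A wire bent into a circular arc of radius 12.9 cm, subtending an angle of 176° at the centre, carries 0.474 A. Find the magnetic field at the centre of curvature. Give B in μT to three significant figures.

The Biot–Savart field of a circular arc at its centre is B = μ₀Iφ/(4πR), with φ = 3.072 rad.
B = (4π×10⁻⁷ × 0.474 × 3.072) / (4π × 0.129) = 1.13×10⁻⁶ T.

B ≈ 1.13 μT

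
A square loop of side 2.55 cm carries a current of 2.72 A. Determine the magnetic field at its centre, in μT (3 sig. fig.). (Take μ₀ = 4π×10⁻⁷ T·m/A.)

B ≈ 121 μT

Each side is a finite straight segment at perpendicular distance d = a/(2 tan(π/4)) = 0.01275 m from the centre, with end-angles ±π/4.
One side contributes B₁ = (μ₀I/4πd)·2 sin(π/4) = 3.02×10⁻⁵ T.
All 4 sides add in the same direction: B = 4 × 3.02×10⁻⁵ = 1.21×10⁻⁴ T.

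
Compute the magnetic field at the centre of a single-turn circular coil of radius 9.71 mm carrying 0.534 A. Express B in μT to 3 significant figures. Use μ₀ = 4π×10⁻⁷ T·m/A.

B ≈ 34.6 μT

At the centre of a circular loop the Biot–Savart law gives B = μ₀I/(2R).
B = (4π×10⁻⁷ × 0.534) / (2 × 0.00971) = 3.46×10⁻⁵ T.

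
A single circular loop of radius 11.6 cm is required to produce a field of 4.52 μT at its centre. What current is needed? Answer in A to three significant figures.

At the centre of a circular loop B = μ₀I/(2R), so I = 2RB/μ₀.
With R = 0.116 m, I = 2 × 0.116 × 4.52×10⁻⁶ / (4π×10⁻⁷) = 0.834 A.

I ≈ 0.834 A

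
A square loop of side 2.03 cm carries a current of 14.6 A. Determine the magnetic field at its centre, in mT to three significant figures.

Each side is a finite straight segment at perpendicular distance d = a/(2 tan(π/4)) = 0.01015 m from the centre, with end-angles ±π/4.
One side contributes B₁ = (μ₀I/4πd)·2 sin(π/4) = 2.03×10⁻⁴ T.
All 4 sides add in the same direction: B = 4 × 2.03×10⁻⁴ = 8.14×10⁻⁴ T.

B ≈ 0.814 mT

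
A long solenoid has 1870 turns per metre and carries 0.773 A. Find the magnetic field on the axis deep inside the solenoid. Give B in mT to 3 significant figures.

Inside a long solenoid, B = μ₀nI with n = 1870 turns/m.
B = 4π×10⁻⁷ × 1870 × 0.773 = 1.82×10⁻³ T.

B ≈ 1.82 mT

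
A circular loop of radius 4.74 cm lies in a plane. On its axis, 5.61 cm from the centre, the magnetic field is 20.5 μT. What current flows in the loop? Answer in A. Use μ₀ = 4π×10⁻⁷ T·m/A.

I ≈ 5.75 A

On the axis of a loop, B = μ₀IR²/[2(R²+z²)^(3/2)], so I = 2B(R²+z²)^(3/2)/(μ₀R²).
R² + z² = 0.002247 + 0.003147 = 0.005394 m²; raised to 3/2 gives 3.96×10⁻⁴ m³.
I = 2 × 2.05×10⁻⁵ × 3.96×10⁻⁴ / (1.26×10⁻⁶ × 0.002247) = 5.75 A.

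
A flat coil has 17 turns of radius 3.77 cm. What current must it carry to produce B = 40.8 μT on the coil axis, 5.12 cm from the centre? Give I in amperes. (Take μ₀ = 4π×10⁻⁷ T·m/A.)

For an N-turn coil, B = Nμ₀IR²/[2(R²+z²)^(3/2)] with R = 0.0377 m, z = 0.0512 m, so I = 2B(R²+z²)^(3/2)/(Nμ₀R²) = 2 × 4.08×10⁻⁵ × 2.57×10⁻⁴ / (17 × 4π×10⁻⁷ × 0.001421) = 0.691 A.

I ≈ 0.691 A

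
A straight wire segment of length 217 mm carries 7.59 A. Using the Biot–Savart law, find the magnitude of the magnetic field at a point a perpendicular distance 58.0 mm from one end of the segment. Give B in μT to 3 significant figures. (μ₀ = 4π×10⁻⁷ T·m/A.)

B ≈ 12.6 μT

For a finite straight segment, B = (μ₀I/4πd)(sinθ₁ + sinθ₂), where θ₁, θ₂ are the angles from the perpendicular to each end.
The perpendicular foot is at one end, so the two end-offsets along the wire are 0 and L = 0.217 m.
sinθ₁ = 0/√(0²+0.058²) = 0.0000; sinθ₂ = 0.217/√(0.217²+0.058²) = 0.9661.
B = (4π×10⁻⁷ × 7.59) / (4π × 0.058) × (0.0000 + 0.9661) = 1.26×10⁻⁵ T.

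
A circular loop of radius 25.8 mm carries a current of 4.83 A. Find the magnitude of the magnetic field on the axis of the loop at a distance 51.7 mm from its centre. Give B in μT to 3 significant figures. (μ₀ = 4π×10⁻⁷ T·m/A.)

On the axis of a circular loop, B = μ₀IR² / [2(R²+z²)^(3/2)].
R² + z² = (0.0258)² + (0.0517)² = 0.003339 m², and (R²+z²)^(3/2) = 1.93×10⁻⁴ m³.
B = (4π×10⁻⁷ × 4.83 × 0.0006656) / (2 × 1.93×10⁻⁴) = 1.05×10⁻⁵ T.

B ≈ 10.5 μT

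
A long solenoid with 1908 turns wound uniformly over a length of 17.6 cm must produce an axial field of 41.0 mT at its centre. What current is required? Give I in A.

Inside a long solenoid B = μ₀nI with n = 1.084×10⁴ m⁻¹, so I = B/(μ₀n).
I = 4.10×10⁻² / (4π×10⁻⁷ × 1.084×10⁴) = 3.01 A.

I ≈ 3.01 A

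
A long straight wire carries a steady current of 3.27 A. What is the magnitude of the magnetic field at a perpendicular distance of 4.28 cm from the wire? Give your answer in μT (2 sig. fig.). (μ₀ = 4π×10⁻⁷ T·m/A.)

For an infinitely long straight wire, B = μ₀I/(2πd).
B = (4π×10⁻⁷ × 3.27) / (2π × 0.0428) = 1.53×10⁻⁵ T.

B ≈ 15 μT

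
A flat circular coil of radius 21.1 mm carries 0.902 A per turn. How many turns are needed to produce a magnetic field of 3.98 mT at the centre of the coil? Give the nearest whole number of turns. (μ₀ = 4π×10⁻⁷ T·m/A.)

For an N-turn coil, B = Nμ₀I/(2R). A single turn gives B₁ = 2.69×10⁻⁵ T with R = 0.0211 m.
N = B/B₁ = 3.98×10⁻³ / 2.69×10⁻⁵ = 148.18.

N = 148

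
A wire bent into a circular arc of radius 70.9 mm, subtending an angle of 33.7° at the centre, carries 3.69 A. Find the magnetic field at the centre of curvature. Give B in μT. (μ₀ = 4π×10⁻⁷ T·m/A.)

The Biot–Savart field of a circular arc at its centre is B = μ₀Iφ/(4πR), with φ = 0.5882 rad.
B = (4π×10⁻⁷ × 3.69 × 0.5882) / (4π × 0.0709) = 3.06×10⁻⁶ T.

B ≈ 3.06 μT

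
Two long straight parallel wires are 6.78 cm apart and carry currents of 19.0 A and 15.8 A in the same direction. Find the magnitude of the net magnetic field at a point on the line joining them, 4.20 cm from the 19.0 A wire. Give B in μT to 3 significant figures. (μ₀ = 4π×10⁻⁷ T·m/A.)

B ≈ 32.0 μT

Each long wire gives B = μ₀I/(2πd). Distances are d₁ = 0.042 m and d₂ = 0.0258 m.
B₁ = 9.05×10⁻⁵ T, B₂ = 1.22×10⁻⁴ T.
Between parallel currents the two contributions point in opposite directions, so they subtract. B = |B₁ − B₂| = |9.05×10⁻⁵ − 1.22×10⁻⁴| = 3.20×10⁻⁵ T.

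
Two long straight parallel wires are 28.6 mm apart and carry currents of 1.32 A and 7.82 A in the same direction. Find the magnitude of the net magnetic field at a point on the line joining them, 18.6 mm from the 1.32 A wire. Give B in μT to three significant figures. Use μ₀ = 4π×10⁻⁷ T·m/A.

Each long wire gives B = μ₀I/(2πd). Distances are d₁ = 0.0186 m and d₂ = 0.01 m.
B₁ = 1.42×10⁻⁵ T, B₂ = 1.56×10⁻⁴ T.
Between parallel currents the two contributions point in opposite directions, so they subtract. B = |B₁ − B₂| = |1.42×10⁻⁵ − 1.56×10⁻⁴| = 1.42×10⁻⁴ T.

B ≈ 142 μT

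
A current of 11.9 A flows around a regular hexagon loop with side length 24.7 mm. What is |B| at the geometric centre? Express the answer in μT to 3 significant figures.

B ≈ 334 μT

Each side is a finite straight segment at perpendicular distance d = a/(2 tan(π/6)) = 0.02139 m from the centre, with end-angles ±π/6.
One side contributes B₁ = (μ₀I/4πd)·2 sin(π/6) = 5.56×10⁻⁵ T.
All 6 sides add in the same direction: B = 6 × 5.56×10⁻⁵ = 3.34×10⁻⁴ T.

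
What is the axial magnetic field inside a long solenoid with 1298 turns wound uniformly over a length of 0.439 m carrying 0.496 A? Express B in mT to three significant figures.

Inside a long solenoid, B = μ₀nI with n = 2957 turns/m.
B = 4π×10⁻⁷ × 2957 × 0.496 = 1.84×10⁻³ T.

B ≈ 1.84 mT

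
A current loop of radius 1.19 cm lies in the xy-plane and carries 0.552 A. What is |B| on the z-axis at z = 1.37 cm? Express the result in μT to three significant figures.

On the axis of a circular loop, B = μ₀IR² / [2(R²+z²)^(3/2)].
R² + z² = (0.0119)² + (0.0137)² = 0.0003293 m², and (R²+z²)^(3/2) = 5.98×10⁻⁶ m³.
B = (4π×10⁻⁷ × 0.552 × 0.0001416) / (2 × 5.98×10⁻⁶) = 8.22×10⁻⁶ T.

B ≈ 8.22 μT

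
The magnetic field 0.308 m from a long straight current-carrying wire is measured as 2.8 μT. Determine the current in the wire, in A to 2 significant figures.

For a long straight wire B = μ₀I/(2πd), so I = 2πdB/μ₀.
I = 2π × 0.308 × 2.80×10⁻⁶ / (4π×10⁻⁷) = 4.31 A.

I ≈ 4.3 A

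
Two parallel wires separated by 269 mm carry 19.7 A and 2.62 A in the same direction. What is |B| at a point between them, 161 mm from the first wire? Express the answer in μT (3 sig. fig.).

Each long wire gives B = μ₀I/(2πd). Distances are d₁ = 0.161 m and d₂ = 0.108 m.
B₁ = 2.45×10⁻⁵ T, B₂ = 4.85×10⁻⁶ T.
Between parallel currents the two contributions point in opposite directions, so they subtract. B = |B₁ − B₂| = |2.45×10⁻⁵ − 4.85×10⁻⁶| = 1.96×10⁻⁵ T.

B ≈ 19.6 μT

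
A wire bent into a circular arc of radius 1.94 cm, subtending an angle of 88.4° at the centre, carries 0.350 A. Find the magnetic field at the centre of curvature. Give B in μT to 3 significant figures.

B ≈ 2.78 μT

The Biot–Savart field of a circular arc at its centre is B = μ₀Iφ/(4πR), with φ = 1.543 rad.
B = (4π×10⁻⁷ × 0.350 × 1.543) / (4π × 0.0194) = 2.78×10⁻⁶ T.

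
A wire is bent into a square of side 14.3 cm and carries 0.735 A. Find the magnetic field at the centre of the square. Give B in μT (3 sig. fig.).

Each side is a finite straight segment at perpendicular distance d = a/(2 tan(π/4)) = 0.0715 m from the centre, with end-angles ±π/4.
One side contributes B₁ = (μ₀I/4πd)·2 sin(π/4) = 1.45×10⁻⁶ T.
All 4 sides add in the same direction: B = 4 × 1.45×10⁻⁶ = 5.82×10⁻⁶ T.

B ≈ 5.82 μT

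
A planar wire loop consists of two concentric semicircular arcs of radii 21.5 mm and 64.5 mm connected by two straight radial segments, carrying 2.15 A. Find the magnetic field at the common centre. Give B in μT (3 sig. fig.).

The radial connectors point toward the centre, so dl × r̂ = 0 and they contribute nothing.
Each semicircle gives μ₀I/(4R): inner arc 3.14×10⁻⁵ T, outer arc 1.05×10⁻⁵ T.
The two arcs carry current in opposite angular senses, so their fields oppose: B = |3.14×10⁻⁵ − 1.05×10⁻⁵| = 2.09×10⁻⁵ T.

B ≈ 20.9 μT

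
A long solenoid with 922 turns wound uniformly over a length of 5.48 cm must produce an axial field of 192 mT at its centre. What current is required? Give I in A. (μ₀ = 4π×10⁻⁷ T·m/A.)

Inside a long solenoid B = μ₀nI with n = 1.682×10⁴ m⁻¹, so I = B/(μ₀n).
I = 0.192 / (4π×10⁻⁷ × 1.682×10⁴) = 9.08 A.

I ≈ 9.08 A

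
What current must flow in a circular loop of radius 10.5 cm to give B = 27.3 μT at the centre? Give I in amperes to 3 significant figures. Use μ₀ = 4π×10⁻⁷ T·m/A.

At the centre of a circular loop B = μ₀I/(2R), so I = 2RB/μ₀.
With R = 0.105 m, I = 2 × 0.105 × 2.73×10⁻⁵ / (4π×10⁻⁷) = 4.56 A.

I ≈ 4.56 A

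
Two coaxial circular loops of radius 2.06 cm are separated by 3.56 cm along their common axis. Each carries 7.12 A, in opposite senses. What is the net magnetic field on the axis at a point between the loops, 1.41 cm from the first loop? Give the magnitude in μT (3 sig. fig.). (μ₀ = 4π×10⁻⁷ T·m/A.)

B ≈ 50.1 μT

Each loop contributes B = μ₀IR²/[2(R²+z²)^(3/2)] on the axis, with z measured from that loop.
Loop 1 (z = 0.0141 m): B₁ = 1.22×10⁻⁴ T. Loop 2 (z = 0.0215 m): B₂ = 7.19×10⁻⁵ T.
The fields oppose: B = |B₁ − B₂| = 5.01×10⁻⁵ T.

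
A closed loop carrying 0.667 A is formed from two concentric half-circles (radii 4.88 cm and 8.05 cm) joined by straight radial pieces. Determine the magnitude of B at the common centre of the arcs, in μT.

The radial connectors point toward the centre, so dl × r̂ = 0 and they contribute nothing.
Each semicircle gives μ₀I/(4R): inner arc 4.29×10⁻⁶ T, outer arc 2.60×10⁻⁶ T.
The two arcs carry current in opposite angular senses, so their fields oppose: B = |4.29×10⁻⁶ − 2.60×10⁻⁶| = 1.69×10⁻⁶ T.

B ≈ 1.69 μT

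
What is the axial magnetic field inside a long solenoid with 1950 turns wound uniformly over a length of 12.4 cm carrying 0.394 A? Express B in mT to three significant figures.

Inside a long solenoid, B = μ₀nI with n = 1.573×10⁴ turns/m.
B = 4π×10⁻⁷ × 1.573×10⁴ × 0.394 = 7.79×10⁻³ T.

B ≈ 7.79 mT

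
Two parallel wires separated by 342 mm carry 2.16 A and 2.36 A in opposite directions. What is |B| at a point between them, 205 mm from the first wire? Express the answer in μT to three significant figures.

B ≈ 5.55 μT

Each long wire gives B = μ₀I/(2πd). Distances are d₁ = 0.205 m and d₂ = 0.137 m.
B₁ = 2.11×10⁻⁶ T, B₂ = 3.45×10⁻⁶ T.
Between antiparallel currents both contributions point the same way, so they add. B = B₁ + B₂ = 2.11×10⁻⁶ + 3.45×10⁻⁶ = 5.55×10⁻⁶ T.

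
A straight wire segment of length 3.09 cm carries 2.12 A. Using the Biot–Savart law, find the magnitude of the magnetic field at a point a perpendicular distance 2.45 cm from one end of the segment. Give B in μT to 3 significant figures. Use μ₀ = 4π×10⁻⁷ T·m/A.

B ≈ 6.78 μT

For a finite straight segment, B = (μ₀I/4πd)(sinθ₁ + sinθ₂), where θ₁, θ₂ are the angles from the perpendicular to each end.
The perpendicular foot is at one end, so the two end-offsets along the wire are 0 and L = 0.0309 m.
sinθ₁ = 0/√(0²+0.0245²) = 0.0000; sinθ₂ = 0.0309/√(0.0309²+0.0245²) = 0.7836.
B = (4π×10⁻⁷ × 2.12) / (4π × 0.0245) × (0.0000 + 0.7836) = 6.78×10⁻⁶ T.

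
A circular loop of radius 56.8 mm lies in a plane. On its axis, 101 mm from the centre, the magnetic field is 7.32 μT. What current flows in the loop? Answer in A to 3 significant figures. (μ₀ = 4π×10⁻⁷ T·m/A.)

I ≈ 5.62 A

On the axis of a loop, B = μ₀IR²/[2(R²+z²)^(3/2)], so I = 2B(R²+z²)^(3/2)/(μ₀R²).
R² + z² = 0.003226 + 0.0102 = 0.01343 m²; raised to 3/2 gives 1.56×10⁻³ m³.
I = 2 × 7.32×10⁻⁶ × 1.56×10⁻³ / (1.26×10⁻⁶ × 0.003226) = 5.62 A.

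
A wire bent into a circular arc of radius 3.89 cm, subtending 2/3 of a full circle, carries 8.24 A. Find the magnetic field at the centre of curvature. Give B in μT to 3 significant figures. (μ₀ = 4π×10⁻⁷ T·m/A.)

B ≈ 88.7 μT

The Biot–Savart field of a circular arc at its centre is B = μ₀Iφ/(4πR), with φ = 4.189 rad.
B = (4π×10⁻⁷ × 8.24 × 4.189) / (4π × 0.0389) = 8.87×10⁻⁵ T.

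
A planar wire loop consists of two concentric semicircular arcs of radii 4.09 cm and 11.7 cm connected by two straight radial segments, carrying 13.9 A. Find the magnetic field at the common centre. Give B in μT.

B ≈ 69.4 μT

The radial connectors point toward the centre, so dl × r̂ = 0 and they contribute nothing.
Each semicircle gives μ₀I/(4R): inner arc 1.07×10⁻⁴ T, outer arc 3.73×10⁻⁵ T.
The two arcs carry current in opposite angular senses, so their fields oppose: B = |1.07×10⁻⁴ − 3.73×10⁻⁵| = 6.94×10⁻⁵ T.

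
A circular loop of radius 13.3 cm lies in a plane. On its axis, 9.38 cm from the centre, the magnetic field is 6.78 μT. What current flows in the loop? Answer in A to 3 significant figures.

On the axis of a loop, B = μ₀IR²/[2(R²+z²)^(3/2)], so I = 2B(R²+z²)^(3/2)/(μ₀R²).
R² + z² = 0.01769 + 0.008798 = 0.02649 m²; raised to 3/2 gives 4.31×10⁻³ m³.
I = 2 × 6.78×10⁻⁶ × 4.31×10⁻³ / (1.26×10⁻⁶ × 0.01769) = 2.63 A.

I ≈ 2.63 A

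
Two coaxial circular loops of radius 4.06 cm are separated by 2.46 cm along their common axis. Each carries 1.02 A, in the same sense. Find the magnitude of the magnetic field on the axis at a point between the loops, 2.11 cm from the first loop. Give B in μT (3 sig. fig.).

Each loop contributes B = μ₀IR²/[2(R²+z²)^(3/2)] on the axis, with z measured from that loop.
Loop 1 (z = 0.0211 m): B₁ = 1.10×10⁻⁵ T. Loop 2 (z = 0.0035 m): B₂ = 1.56×10⁻⁵ T.
The fields add: B = B₁ + B₂ = 2.66×10⁻⁵ T.

B ≈ 26.6 μT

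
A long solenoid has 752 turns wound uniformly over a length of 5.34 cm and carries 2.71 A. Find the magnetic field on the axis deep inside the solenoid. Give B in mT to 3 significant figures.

B ≈ 48.0 mT

Inside a long solenoid, B = μ₀nI with n = 1.408×10⁴ turns/m.
B = 4π×10⁻⁷ × 1.408×10⁴ × 2.71 = 4.80×10⁻² T.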